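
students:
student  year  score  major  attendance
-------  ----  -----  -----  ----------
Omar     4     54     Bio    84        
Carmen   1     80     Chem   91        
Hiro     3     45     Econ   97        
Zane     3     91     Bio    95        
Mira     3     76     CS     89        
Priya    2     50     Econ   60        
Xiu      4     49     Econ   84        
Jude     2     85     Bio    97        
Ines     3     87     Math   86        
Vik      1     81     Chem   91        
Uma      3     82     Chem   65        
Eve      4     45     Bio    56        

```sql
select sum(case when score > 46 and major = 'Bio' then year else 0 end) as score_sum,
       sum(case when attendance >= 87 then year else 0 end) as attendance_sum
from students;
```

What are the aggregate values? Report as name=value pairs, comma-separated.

score_sum=9, attendance_sum=13

[score_sum: score > 46 and major = 'Bio']
student=Omar: ✓ → 4
student=Carmen: ✗
student=Hiro: ✗
student=Zane: ✓ → 3
student=Mira: ✗
student=Priya: ✗
student=Xiu: ✗
student=Jude: ✓ → 2
student=Ines: ✗
student=Vik: ✗
student=Uma: ✗
student=Eve: ✗
score_sum = 4 + 3 + 2 = 9
—
[attendance_sum: attendance >= 87]
student=Omar: ✗
student=Carmen: ✓ → 1
student=Hiro: ✓ → 3
student=Zane: ✓ → 3
student=Mira: ✓ → 3
student=Priya: ✗
student=Xiu: ✗
student=Jude: ✓ → 2
student=Ines: ✗
student=Vik: ✓ → 1
student=Uma: ✗
student=Eve: ✗
attendance_sum = 1 + 3 + 3 + 3 + 2 + 1 = 13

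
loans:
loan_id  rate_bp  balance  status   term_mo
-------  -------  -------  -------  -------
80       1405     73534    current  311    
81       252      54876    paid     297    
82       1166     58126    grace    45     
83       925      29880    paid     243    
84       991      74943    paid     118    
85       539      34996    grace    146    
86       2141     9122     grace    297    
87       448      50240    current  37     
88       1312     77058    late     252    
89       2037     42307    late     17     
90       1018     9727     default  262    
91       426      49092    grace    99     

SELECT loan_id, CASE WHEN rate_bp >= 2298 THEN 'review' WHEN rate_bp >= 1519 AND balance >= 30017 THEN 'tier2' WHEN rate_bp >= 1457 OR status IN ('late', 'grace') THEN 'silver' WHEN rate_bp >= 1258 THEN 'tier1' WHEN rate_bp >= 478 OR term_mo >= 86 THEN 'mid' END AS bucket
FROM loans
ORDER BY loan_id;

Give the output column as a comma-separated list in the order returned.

tier1, mid, silver, mid, mid, silver, silver, NULL, silver, tier2, mid, silver

loan_id=80: rate_bp >= 1258 → tier1
loan_id=81: rate_bp >= 478 OR term_mo >= 86 → mid
loan_id=82: rate_bp >= 1457 OR status IN ('late', 'grace') → silver
loan_id=83: rate_bp >= 478 OR term_mo >= 86 → mid
loan_id=84: rate_bp >= 478 OR term_mo >= 86 → mid
loan_id=85: rate_bp >= 1457 OR status IN ('late', 'grace') → silver
loan_id=86: rate_bp >= 1457 OR status IN ('late', 'grace') → silver
loan_id=87: (no match → NULL) → NULL
loan_id=88: rate_bp >= 1457 OR status IN ('late', 'grace') → silver
loan_id=89: rate_bp >= 1519 AND balance >= 30017 → tier2
loan_id=90: rate_bp >= 478 OR term_mo >= 86 → mid
loan_id=91: rate_bp >= 1457 OR status IN ('late', 'grace') → silver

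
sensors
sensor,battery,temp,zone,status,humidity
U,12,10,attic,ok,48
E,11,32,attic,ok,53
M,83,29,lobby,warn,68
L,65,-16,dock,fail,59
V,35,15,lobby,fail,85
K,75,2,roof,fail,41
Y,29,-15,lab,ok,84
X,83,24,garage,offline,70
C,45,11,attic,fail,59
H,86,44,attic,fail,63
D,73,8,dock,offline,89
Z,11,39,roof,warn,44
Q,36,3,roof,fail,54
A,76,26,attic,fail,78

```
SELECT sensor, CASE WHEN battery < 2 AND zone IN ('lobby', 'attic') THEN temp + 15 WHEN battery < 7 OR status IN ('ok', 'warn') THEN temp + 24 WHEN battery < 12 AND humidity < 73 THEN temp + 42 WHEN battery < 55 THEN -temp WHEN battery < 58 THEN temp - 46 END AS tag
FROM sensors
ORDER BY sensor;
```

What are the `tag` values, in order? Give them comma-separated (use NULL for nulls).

sensor=A: (no match → NULL) → NULL
sensor=C: battery < 55 → -11
sensor=D: (no match → NULL) → NULL
sensor=E: battery < 7 OR status IN ('ok', 'warn') → 56
sensor=H: (no match → NULL) → NULL
sensor=K: (no match → NULL) → NULL
sensor=L: (no match → NULL) → NULL
sensor=M: battery < 7 OR status IN ('ok', 'warn') → 53
sensor=Q: battery < 55 → -3
sensor=U: battery < 7 OR status IN ('ok', 'warn') → 34
sensor=V: battery < 55 → -15
sensor=X: (no match → NULL) → NULL
sensor=Y: battery < 7 OR status IN ('ok', 'warn') → 9
sensor=Z: battery < 7 OR status IN ('ok', 'warn') → 63

NULL, -11, NULL, 56, NULL, NULL, NULL, 53, -3, 34, -15, NULL, 9, 63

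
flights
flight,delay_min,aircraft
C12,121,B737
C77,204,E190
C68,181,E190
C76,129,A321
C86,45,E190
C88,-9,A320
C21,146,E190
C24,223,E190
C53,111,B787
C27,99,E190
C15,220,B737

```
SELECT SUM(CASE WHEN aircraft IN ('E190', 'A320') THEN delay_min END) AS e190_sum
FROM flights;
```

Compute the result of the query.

flight=C12: ✗
flight=C77: ✓ → 204
flight=C68: ✓ → 181
flight=C76: ✗
flight=C86: ✓ → 45
flight=C88: ✓ → -9
flight=C21: ✓ → 146
flight=C24: ✓ → 223
flight=C53: ✗
flight=C27: ✓ → 99
flight=C15: ✗
e190_sum = 204 + 181 + 45 + -9 + 146 + 223 + 99 = 889

889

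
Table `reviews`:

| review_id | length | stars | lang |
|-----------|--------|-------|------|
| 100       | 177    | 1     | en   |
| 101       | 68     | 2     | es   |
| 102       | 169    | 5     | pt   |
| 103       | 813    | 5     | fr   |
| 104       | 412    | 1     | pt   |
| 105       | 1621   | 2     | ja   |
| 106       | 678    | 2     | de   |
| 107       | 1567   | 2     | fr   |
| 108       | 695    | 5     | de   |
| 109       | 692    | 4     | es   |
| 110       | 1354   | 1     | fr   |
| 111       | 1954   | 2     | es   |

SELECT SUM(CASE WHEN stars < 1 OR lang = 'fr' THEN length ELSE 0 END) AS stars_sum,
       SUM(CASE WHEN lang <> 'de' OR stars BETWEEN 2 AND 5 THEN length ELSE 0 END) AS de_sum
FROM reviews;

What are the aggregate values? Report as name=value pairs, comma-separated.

stars_sum=3734, de_sum=10200

[stars_sum: stars < 1 OR lang = 'fr']
review_id=100: ✗
review_id=101: ✗
review_id=102: ✗
review_id=103: ✓ → 813
review_id=104: ✗
review_id=105: ✗
review_id=106: ✗
review_id=107: ✓ → 1567
review_id=108: ✗
review_id=109: ✗
review_id=110: ✓ → 1354
review_id=111: ✗
stars_sum = 813 + 1567 + 1354 = 3734
—
[de_sum: lang <> 'de' OR stars BETWEEN 2 AND 5]
review_id=100: ✓ → 177
review_id=101: ✓ → 68
review_id=102: ✓ → 169
review_id=103: ✓ → 813
review_id=104: ✓ → 412
review_id=105: ✓ → 1621
review_id=106: ✓ → 678
review_id=107: ✓ → 1567
review_id=108: ✓ → 695
review_id=109: ✓ → 692
review_id=110: ✓ → 1354
review_id=111: ✓ → 1954
de_sum = 177 + 68 + 169 + 813 + 412 + 1621 + 678 + 1567 + 695 + 692 + 1354 + 1954 = 10200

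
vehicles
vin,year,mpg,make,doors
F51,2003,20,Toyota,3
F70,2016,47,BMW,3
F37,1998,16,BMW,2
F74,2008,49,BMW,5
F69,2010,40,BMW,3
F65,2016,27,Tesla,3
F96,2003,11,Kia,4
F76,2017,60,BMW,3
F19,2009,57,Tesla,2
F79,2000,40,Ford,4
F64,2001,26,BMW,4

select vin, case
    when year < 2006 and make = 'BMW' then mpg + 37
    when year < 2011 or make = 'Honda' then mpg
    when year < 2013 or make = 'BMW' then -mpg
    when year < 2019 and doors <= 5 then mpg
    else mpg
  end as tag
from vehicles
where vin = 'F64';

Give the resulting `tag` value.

63

vin = F64: year=2001, mpg=26, make=BMW, doors=4.
year < 2006 and make = 'BMW' → true → 63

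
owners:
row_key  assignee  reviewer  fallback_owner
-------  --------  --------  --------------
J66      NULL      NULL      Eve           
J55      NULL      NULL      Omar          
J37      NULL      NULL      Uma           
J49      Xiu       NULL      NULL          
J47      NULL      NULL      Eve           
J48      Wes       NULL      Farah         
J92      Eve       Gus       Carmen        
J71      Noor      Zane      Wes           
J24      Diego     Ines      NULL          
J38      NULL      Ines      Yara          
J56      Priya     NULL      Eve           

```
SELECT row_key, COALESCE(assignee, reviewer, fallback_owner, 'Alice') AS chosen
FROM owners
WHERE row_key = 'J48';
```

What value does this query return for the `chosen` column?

Wes

row_key = J48: assignee=Wes, reviewer=NULL, fallback_owner=Farah.
assignee=Wes → Wes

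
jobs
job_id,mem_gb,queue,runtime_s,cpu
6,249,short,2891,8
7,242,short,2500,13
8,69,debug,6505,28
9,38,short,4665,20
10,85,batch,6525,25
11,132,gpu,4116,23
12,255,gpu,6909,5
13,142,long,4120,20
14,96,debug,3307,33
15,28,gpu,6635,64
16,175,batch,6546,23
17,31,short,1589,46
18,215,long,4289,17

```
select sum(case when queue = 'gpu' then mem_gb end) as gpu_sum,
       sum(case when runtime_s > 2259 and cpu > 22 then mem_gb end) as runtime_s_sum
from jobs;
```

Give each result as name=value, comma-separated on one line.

[gpu_sum: queue = 'gpu']
job_id=6: ✗
job_id=7: ✗
job_id=8: ✗
job_id=9: ✗
job_id=10: ✗
job_id=11: ✓ → 132
job_id=12: ✓ → 255
job_id=13: ✗
job_id=14: ✗
job_id=15: ✓ → 28
job_id=16: ✗
job_id=17: ✗
job_id=18: ✗
gpu_sum = 132 + 255 + 28 = 415
—
[runtime_s_sum: runtime_s > 2259 and cpu > 22]
job_id=6: ✗
job_id=7: ✗
job_id=8: ✓ → 69
job_id=9: ✗
job_id=10: ✓ → 85
job_id=11: ✓ → 132
job_id=12: ✗
job_id=13: ✗
job_id=14: ✓ → 96
job_id=15: ✓ → 28
job_id=16: ✓ → 175
job_id=17: ✗
job_id=18: ✗
runtime_s_sum = 69 + 85 + 132 + 96 + 28 + 175 = 585

gpu_sum=415, runtime_s_sum=585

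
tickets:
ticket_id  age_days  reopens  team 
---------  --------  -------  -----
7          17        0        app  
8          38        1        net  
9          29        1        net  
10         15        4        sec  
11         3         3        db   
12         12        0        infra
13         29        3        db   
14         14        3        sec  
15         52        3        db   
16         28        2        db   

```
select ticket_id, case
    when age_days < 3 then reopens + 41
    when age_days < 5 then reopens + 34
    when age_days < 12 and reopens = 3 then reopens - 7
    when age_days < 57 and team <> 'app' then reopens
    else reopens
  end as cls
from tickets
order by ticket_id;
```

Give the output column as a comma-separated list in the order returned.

0, 1, 1, 4, 37, 0, 3, 3, 3, 2

ticket_id=7: ELSE → 0
ticket_id=8: age_days < 57 and team <> 'app' → 1
ticket_id=9: age_days < 57 and team <> 'app' → 1
ticket_id=10: age_days < 57 and team <> 'app' → 4
ticket_id=11: age_days < 5 → 37
ticket_id=12: age_days < 57 and team <> 'app' → 0
ticket_id=13: age_days < 57 and team <> 'app' → 3
ticket_id=14: age_days < 57 and team <> 'app' → 3
ticket_id=15: age_days < 57 and team <> 'app' → 3
ticket_id=16: age_days < 57 and team <> 'app' → 2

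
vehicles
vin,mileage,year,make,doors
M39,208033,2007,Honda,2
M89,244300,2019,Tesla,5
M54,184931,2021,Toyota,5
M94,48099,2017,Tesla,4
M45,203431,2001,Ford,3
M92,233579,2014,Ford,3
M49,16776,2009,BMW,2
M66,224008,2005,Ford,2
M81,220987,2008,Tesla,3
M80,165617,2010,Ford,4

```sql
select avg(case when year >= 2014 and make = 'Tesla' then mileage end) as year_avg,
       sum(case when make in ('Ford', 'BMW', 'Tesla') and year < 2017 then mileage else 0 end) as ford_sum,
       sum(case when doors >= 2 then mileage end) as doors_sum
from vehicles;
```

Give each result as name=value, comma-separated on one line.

[year_avg: year >= 2014 and make = 'Tesla']
vin=M39: ✗
vin=M89: ✓ → 244300
vin=M54: ✗
vin=M94: ✓ → 48099
vin=M45: ✗
vin=M92: ✗
vin=M49: ✗
vin=M66: ✗
vin=M81: ✗
vin=M80: ✗
year_avg = (244300 + 48099) / 2 = 146199.5
—
[ford_sum: make in ('Ford', 'BMW', 'Tesla') and year < 2017]
vin=M39: ✗
vin=M89: ✗
vin=M54: ✗
vin=M94: ✗
vin=M45: ✓ → 203431
vin=M92: ✓ → 233579
vin=M49: ✓ → 16776
vin=M66: ✓ → 224008
vin=M81: ✓ → 220987
vin=M80: ✓ → 165617
ford_sum = 203431 + 233579 + 16776 + 224008 + 220987 + 165617 = 1064398
—
[doors_sum: doors >= 2]
vin=M39: ✓ → 208033
vin=M89: ✓ → 244300
vin=M54: ✓ → 184931
vin=M94: ✓ → 48099
vin=M45: ✓ → 203431
vin=M92: ✓ → 233579
vin=M49: ✓ → 16776
vin=M66: ✓ → 224008
vin=M81: ✓ → 220987
vin=M80: ✓ → 165617
doors_sum = 208033 + 244300 + 184931 + 48099 + 203431 + 233579 + 16776 + 224008 + 220987 + 165617 = 1749761

year_avg=146199.5, ford_sum=1064398, doors_sum=1749761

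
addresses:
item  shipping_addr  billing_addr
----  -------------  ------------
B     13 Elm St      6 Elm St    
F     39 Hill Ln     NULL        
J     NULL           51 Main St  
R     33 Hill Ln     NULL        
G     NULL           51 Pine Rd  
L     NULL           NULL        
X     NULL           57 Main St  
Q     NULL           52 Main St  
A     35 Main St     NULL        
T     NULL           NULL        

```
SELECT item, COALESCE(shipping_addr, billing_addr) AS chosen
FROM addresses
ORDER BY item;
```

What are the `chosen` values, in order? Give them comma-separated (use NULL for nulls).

35 Main St, 13 Elm St, 39 Hill Ln, 51 Pine Rd, 51 Main St, NULL, 52 Main St, 33 Hill Ln, NULL, 57 Main St

item=A: shipping_addr=35 Main St → 35 Main St
item=B: shipping_addr=13 Elm St → 13 Elm St
item=F: shipping_addr=39 Hill Ln → 39 Hill Ln
item=G: shipping_addr=NULL, billing_addr=51 Pine Rd → 51 Pine Rd
item=J: shipping_addr=NULL, billing_addr=51 Main St → 51 Main St
item=L: shipping_addr=NULL, billing_addr=NULL (all NULL) → NULL
item=Q: shipping_addr=NULL, billing_addr=52 Main St → 52 Main St
item=R: shipping_addr=33 Hill Ln → 33 Hill Ln
item=T: shipping_addr=NULL, billing_addr=NULL (all NULL) → NULL
item=X: shipping_addr=NULL, billing_addr=57 Main St → 57 Main St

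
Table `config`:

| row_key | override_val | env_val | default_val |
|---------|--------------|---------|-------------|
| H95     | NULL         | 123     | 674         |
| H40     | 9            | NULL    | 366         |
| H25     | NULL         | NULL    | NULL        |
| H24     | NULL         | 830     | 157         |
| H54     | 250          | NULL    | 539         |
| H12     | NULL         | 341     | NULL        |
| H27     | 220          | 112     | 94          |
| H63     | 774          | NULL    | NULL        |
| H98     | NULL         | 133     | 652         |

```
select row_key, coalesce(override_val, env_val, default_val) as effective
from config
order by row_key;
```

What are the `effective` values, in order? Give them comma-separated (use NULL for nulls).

341, 830, NULL, 220, 9, 250, 774, 123, 133

row_key=H12: override_val=NULL, env_val=341 → 341
row_key=H24: override_val=NULL, env_val=830 → 830
row_key=H25: override_val=NULL, env_val=NULL, default_val=NULL (all NULL) → NULL
row_key=H27: override_val=220 → 220
row_key=H40: override_val=9 → 9
row_key=H54: override_val=250 → 250
row_key=H63: override_val=774 → 774
row_key=H95: override_val=NULL, env_val=123 → 123
row_key=H98: override_val=NULL, env_val=133 → 133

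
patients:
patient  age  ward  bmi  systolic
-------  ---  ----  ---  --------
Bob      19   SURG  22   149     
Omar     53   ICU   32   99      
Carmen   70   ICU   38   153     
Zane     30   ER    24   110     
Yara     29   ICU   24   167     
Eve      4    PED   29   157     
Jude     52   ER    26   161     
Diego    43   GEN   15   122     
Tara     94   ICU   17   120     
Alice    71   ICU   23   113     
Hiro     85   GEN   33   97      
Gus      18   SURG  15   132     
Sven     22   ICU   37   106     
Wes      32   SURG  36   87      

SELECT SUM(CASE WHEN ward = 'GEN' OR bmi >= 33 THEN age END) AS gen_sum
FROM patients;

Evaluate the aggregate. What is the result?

patient=Bob: ✗
patient=Omar: ✗
patient=Carmen: ✓ → 70
patient=Zane: ✗
patient=Yara: ✗
patient=Eve: ✗
patient=Jude: ✗
patient=Diego: ✓ → 43
patient=Tara: ✗
patient=Alice: ✗
patient=Hiro: ✓ → 85
patient=Gus: ✗
patient=Sven: ✓ → 22
patient=Wes: ✓ → 32
gen_sum = 70 + 43 + 85 + 22 + 32 = 252

252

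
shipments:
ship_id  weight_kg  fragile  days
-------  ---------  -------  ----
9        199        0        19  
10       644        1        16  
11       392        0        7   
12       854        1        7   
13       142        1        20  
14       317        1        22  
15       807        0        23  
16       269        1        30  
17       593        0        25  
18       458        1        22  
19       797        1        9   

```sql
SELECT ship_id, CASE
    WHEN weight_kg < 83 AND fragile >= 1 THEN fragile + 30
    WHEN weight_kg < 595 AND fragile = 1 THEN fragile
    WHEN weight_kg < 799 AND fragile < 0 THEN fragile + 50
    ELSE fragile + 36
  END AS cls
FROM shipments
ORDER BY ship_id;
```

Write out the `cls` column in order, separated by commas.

ship_id=9: ELSE → 36
ship_id=10: ELSE → 37
ship_id=11: ELSE → 36
ship_id=12: ELSE → 37
ship_id=13: weight_kg < 595 AND fragile = 1 → 1
ship_id=14: weight_kg < 595 AND fragile = 1 → 1
ship_id=15: ELSE → 36
ship_id=16: weight_kg < 595 AND fragile = 1 → 1
ship_id=17: ELSE → 36
ship_id=18: weight_kg < 595 AND fragile = 1 → 1
ship_id=19: ELSE → 37

36, 37, 36, 37, 1, 1, 36, 1, 36, 1, 37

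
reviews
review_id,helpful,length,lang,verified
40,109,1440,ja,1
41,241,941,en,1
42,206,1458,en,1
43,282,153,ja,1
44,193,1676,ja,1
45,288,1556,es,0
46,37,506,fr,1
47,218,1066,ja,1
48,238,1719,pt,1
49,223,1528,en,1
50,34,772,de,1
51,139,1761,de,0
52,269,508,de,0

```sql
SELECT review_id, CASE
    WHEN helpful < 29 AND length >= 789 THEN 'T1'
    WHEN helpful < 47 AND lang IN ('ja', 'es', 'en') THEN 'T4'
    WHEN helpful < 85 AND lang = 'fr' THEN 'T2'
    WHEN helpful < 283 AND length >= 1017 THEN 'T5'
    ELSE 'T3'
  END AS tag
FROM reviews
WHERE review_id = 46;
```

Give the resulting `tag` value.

T2

review_id = 46: helpful=37, length=506, lang=fr, verified=1.
helpful < 29 AND length >= 789 → false
helpful < 47 AND lang IN ('ja', 'es', 'en') → false
helpful < 85 AND lang = 'fr' → true → T2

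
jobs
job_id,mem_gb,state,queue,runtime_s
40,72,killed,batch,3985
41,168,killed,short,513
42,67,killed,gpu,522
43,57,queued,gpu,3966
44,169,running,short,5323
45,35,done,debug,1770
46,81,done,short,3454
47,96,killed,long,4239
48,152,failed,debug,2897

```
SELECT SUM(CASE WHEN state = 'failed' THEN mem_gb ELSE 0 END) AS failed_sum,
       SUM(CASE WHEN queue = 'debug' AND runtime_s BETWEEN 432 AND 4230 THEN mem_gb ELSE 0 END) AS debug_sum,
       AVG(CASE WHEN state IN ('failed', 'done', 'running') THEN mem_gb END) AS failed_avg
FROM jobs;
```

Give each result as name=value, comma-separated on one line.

[failed_sum: state = 'failed']
job_id=40: ✗
job_id=41: ✗
job_id=42: ✗
job_id=43: ✗
job_id=44: ✗
job_id=45: ✗
job_id=46: ✗
job_id=47: ✗
job_id=48: ✓ → 152
failed_sum = 152
—
[debug_sum: queue = 'debug' AND runtime_s BETWEEN 432 AND 4230]
job_id=40: ✗
job_id=41: ✗
job_id=42: ✗
job_id=43: ✗
job_id=44: ✗
job_id=45: ✓ → 35
job_id=46: ✗
job_id=47: ✗
job_id=48: ✓ → 152
debug_sum = 35 + 152 = 187
—
[failed_avg: state IN ('failed', 'done', 'running')]
job_id=40: ✗
job_id=41: ✗
job_id=42: ✗
job_id=43: ✗
job_id=44: ✓ → 169
job_id=45: ✓ → 35
job_id=46: ✓ → 81
job_id=47: ✗
job_id=48: ✓ → 152
failed_avg = (169 + 35 + 81 + 152) / 4 = 109.25

failed_sum=152, debug_sum=187, failed_avg=109.25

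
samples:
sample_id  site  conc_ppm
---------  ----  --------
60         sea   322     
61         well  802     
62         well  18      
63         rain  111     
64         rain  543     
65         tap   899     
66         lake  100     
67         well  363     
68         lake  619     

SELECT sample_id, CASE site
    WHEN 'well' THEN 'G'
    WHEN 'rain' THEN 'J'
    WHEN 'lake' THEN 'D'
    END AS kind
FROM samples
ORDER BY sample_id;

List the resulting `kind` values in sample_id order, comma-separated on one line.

NULL, G, G, J, J, NULL, D, G, D

sample_id=60: (no match → NULL) → NULL
sample_id=61: site='well' → G
sample_id=62: site='well' → G
sample_id=63: site='rain' → J
sample_id=64: site='rain' → J
sample_id=65: (no match → NULL) → NULL
sample_id=66: site='lake' → D
sample_id=67: site='well' → G
sample_id=68: site='lake' → D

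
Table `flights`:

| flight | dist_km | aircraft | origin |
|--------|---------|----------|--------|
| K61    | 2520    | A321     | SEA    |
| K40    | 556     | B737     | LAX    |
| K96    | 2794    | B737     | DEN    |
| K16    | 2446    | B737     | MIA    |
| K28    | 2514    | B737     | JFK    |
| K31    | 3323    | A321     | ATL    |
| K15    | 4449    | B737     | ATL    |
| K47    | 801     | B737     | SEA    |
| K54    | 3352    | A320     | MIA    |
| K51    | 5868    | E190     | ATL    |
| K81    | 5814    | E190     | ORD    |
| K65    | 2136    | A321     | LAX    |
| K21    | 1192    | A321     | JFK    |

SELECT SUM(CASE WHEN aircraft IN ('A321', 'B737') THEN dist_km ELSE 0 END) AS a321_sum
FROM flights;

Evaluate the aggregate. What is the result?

flight=K61: ✓ → 2520
flight=K40: ✓ → 556
flight=K96: ✓ → 2794
flight=K16: ✓ → 2446
flight=K28: ✓ → 2514
flight=K31: ✓ → 3323
flight=K15: ✓ → 4449
flight=K47: ✓ → 801
flight=K54: ✗
flight=K51: ✗
flight=K81: ✗
flight=K65: ✓ → 2136
flight=K21: ✓ → 1192
a321_sum = 2520 + 556 + 2794 + 2446 + 2514 + 3323 + 4449 + 801 + 2136 + 1192 = 22731

22731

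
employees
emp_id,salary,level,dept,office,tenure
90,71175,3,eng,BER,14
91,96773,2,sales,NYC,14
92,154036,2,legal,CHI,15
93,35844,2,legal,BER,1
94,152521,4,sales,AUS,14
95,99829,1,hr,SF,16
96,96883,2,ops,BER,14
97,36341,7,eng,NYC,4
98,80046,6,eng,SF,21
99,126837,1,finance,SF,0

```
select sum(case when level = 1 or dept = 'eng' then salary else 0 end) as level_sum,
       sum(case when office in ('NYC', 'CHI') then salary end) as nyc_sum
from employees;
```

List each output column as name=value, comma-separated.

level_sum=414228, nyc_sum=287150

[level_sum: level = 1 or dept = 'eng']
emp_id=90: ✓ → 71175
emp_id=91: ✗
emp_id=92: ✗
emp_id=93: ✗
emp_id=94: ✗
emp_id=95: ✓ → 99829
emp_id=96: ✗
emp_id=97: ✓ → 36341
emp_id=98: ✓ → 80046
emp_id=99: ✓ → 126837
level_sum = 71175 + 99829 + 36341 + 80046 + 126837 = 414228
—
[nyc_sum: office in ('NYC', 'CHI')]
emp_id=90: ✗
emp_id=91: ✓ → 96773
emp_id=92: ✓ → 154036
emp_id=93: ✗
emp_id=94: ✗
emp_id=95: ✗
emp_id=96: ✗
emp_id=97: ✓ → 36341
emp_id=98: ✗
emp_id=99: ✗
nyc_sum = 96773 + 154036 + 36341 = 287150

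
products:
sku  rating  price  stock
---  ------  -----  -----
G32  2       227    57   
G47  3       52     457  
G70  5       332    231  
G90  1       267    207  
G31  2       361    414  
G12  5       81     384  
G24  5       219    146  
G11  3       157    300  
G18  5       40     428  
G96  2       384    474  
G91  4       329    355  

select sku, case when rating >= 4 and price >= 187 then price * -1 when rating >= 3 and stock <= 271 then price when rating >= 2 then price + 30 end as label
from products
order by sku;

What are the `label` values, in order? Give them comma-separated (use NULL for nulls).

187, 111, 70, -219, 391, 257, 82, -332, NULL, -329, 414

sku=G11: rating >= 2 → 187
sku=G12: rating >= 2 → 111
sku=G18: rating >= 2 → 70
sku=G24: rating >= 4 and price >= 187 → -219
sku=G31: rating >= 2 → 391
sku=G32: rating >= 2 → 257
sku=G47: rating >= 2 → 82
sku=G70: rating >= 4 and price >= 187 → -332
sku=G90: (no match → NULL) → NULL
sku=G91: rating >= 4 and price >= 187 → -329
sku=G96: rating >= 2 → 414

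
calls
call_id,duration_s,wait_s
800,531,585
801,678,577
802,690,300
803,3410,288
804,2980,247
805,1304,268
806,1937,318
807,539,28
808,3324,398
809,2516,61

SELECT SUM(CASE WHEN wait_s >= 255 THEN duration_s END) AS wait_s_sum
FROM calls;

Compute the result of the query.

call_id=800: ✓ → 531
call_id=801: ✓ → 678
call_id=802: ✓ → 690
call_id=803: ✓ → 3410
call_id=804: ✗
call_id=805: ✓ → 1304
call_id=806: ✓ → 1937
call_id=807: ✗
call_id=808: ✓ → 3324
call_id=809: ✗
wait_s_sum = 531 + 678 + 690 + 3410 + 1304 + 1937 + 3324 = 11874

11874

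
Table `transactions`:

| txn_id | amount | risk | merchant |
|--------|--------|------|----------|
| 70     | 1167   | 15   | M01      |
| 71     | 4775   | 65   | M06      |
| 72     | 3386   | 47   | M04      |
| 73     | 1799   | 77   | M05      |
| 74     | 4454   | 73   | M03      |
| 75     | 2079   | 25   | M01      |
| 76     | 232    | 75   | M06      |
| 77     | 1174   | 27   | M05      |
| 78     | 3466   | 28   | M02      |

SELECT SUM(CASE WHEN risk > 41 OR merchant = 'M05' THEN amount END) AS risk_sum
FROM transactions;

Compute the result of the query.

txn_id=70: ✗
txn_id=71: ✓ → 4775
txn_id=72: ✓ → 3386
txn_id=73: ✓ → 1799
txn_id=74: ✓ → 4454
txn_id=75: ✗
txn_id=76: ✓ → 232
txn_id=77: ✓ → 1174
txn_id=78: ✗
risk_sum = 4775 + 3386 + 1799 + 4454 + 232 + 1174 = 15820

15820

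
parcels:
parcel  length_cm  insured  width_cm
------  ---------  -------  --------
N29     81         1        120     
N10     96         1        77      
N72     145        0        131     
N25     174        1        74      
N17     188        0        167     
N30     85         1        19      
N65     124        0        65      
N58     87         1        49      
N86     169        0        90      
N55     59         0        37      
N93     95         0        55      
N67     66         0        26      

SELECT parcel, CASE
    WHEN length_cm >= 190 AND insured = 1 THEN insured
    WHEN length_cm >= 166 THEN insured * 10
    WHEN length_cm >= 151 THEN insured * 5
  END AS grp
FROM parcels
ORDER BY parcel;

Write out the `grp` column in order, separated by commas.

NULL, 0, 10, NULL, NULL, NULL, NULL, NULL, NULL, NULL, 0, NULL

parcel=N10: (no match → NULL) → NULL
parcel=N17: length_cm >= 166 → 0
parcel=N25: length_cm >= 166 → 10
parcel=N29: (no match → NULL) → NULL
parcel=N30: (no match → NULL) → NULL
parcel=N55: (no match → NULL) → NULL
parcel=N58: (no match → NULL) → NULL
parcel=N65: (no match → NULL) → NULL
parcel=N67: (no match → NULL) → NULL
parcel=N72: (no match → NULL) → NULL
parcel=N86: length_cm >= 166 → 0
parcel=N93: (no match → NULL) → NULL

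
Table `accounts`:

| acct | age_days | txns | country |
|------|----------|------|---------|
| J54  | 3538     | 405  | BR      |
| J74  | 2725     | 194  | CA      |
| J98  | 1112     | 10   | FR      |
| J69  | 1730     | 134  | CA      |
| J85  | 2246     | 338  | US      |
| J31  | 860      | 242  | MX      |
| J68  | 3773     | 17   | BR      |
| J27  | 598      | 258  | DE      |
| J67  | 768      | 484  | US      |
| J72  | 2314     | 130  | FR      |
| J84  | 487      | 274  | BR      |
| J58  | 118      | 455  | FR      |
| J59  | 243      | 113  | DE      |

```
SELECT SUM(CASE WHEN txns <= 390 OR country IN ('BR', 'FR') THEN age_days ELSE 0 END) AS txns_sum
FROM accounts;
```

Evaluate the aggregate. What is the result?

19744

acct=J54: ✓ → 3538
acct=J74: ✓ → 2725
acct=J98: ✓ → 1112
acct=J69: ✓ → 1730
acct=J85: ✓ → 2246
acct=J31: ✓ → 860
acct=J68: ✓ → 3773
acct=J27: ✓ → 598
acct=J67: ✗
acct=J72: ✓ → 2314
acct=J84: ✓ → 487
acct=J58: ✓ → 118
acct=J59: ✓ → 243
txns_sum = 3538 + 2725 + 1112 + 1730 + 2246 + 860 + 3773 + 598 + 2314 + 487 + 118 + 243 = 19744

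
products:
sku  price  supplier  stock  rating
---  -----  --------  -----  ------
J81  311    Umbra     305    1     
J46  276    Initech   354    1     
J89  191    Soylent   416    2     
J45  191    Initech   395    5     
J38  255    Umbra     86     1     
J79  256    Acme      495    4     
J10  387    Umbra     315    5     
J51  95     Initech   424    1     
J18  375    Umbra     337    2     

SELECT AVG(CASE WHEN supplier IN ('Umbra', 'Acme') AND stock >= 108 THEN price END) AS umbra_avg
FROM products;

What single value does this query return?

332.25

sku=J81: ✓ → 311
sku=J46: ✗
sku=J89: ✗
sku=J45: ✗
sku=J38: ✗
sku=J79: ✓ → 256
sku=J10: ✓ → 387
sku=J51: ✗
sku=J18: ✓ → 375
umbra_avg = (311 + 256 + 387 + 375) / 4 = 332.25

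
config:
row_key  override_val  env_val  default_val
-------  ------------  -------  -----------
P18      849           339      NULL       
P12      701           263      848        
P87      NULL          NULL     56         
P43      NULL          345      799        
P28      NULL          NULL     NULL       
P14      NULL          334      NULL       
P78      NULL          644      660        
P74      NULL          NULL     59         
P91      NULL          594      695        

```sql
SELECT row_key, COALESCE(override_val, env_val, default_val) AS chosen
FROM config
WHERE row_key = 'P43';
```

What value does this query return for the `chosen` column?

row_key = P43: override_val=NULL, env_val=345, default_val=799.
override_val=NULL, env_val=345 → 345

345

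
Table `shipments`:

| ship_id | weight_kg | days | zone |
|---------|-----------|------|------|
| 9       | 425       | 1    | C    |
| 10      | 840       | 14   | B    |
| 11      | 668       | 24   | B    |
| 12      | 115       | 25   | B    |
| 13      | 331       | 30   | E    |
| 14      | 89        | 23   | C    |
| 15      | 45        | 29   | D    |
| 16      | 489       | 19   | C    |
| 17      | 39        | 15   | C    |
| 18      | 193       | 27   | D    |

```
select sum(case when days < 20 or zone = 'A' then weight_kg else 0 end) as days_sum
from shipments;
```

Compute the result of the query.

ship_id=9: ✓ → 425
ship_id=10: ✓ → 840
ship_id=11: ✗
ship_id=12: ✗
ship_id=13: ✗
ship_id=14: ✗
ship_id=15: ✗
ship_id=16: ✓ → 489
ship_id=17: ✓ → 39
ship_id=18: ✗
days_sum = 425 + 840 + 489 + 39 = 1793

1793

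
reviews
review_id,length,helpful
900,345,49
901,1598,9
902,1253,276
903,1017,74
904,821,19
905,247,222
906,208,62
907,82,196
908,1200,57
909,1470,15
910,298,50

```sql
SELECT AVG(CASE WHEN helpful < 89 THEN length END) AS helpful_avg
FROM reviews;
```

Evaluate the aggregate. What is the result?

869.625

review_id=900: ✓ → 345
review_id=901: ✓ → 1598
review_id=902: ✗
review_id=903: ✓ → 1017
review_id=904: ✓ → 821
review_id=905: ✗
review_id=906: ✓ → 208
review_id=907: ✗
review_id=908: ✓ → 1200
review_id=909: ✓ → 1470
review_id=910: ✓ → 298
helpful_avg = (345 + 1598 + 1017 + 821 + 208 + 1200 + 1470 + 298) / 8 = 869.625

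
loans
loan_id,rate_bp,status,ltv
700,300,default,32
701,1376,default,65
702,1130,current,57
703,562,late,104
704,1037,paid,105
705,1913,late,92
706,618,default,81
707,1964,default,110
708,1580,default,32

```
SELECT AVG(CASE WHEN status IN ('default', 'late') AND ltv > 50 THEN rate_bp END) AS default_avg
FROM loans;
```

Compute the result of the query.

1286.6

loan_id=700: ✗
loan_id=701: ✓ → 1376
loan_id=702: ✗
loan_id=703: ✓ → 562
loan_id=704: ✗
loan_id=705: ✓ → 1913
loan_id=706: ✓ → 618
loan_id=707: ✓ → 1964
loan_id=708: ✗
default_avg = (1376 + 562 + 1913 + 618 + 1964) / 5 = 1286.6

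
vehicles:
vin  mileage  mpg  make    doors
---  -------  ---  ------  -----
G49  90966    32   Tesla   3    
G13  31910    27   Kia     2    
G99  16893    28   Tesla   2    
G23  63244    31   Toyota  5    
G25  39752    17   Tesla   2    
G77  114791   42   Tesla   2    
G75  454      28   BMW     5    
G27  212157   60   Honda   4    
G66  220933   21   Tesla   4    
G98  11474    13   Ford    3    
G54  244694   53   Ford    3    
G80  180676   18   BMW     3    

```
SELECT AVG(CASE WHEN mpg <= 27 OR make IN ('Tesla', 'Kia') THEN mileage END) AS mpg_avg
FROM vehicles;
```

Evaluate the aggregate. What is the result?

88424.375

vin=G49: ✓ → 90966
vin=G13: ✓ → 31910
vin=G99: ✓ → 16893
vin=G23: ✗
vin=G25: ✓ → 39752
vin=G77: ✓ → 114791
vin=G75: ✗
vin=G27: ✗
vin=G66: ✓ → 220933
vin=G98: ✓ → 11474
vin=G54: ✗
vin=G80: ✓ → 180676
mpg_avg = (90966 + 31910 + 16893 + 39752 + 114791 + 220933 + 11474 + 180676) / 8 = 88424.375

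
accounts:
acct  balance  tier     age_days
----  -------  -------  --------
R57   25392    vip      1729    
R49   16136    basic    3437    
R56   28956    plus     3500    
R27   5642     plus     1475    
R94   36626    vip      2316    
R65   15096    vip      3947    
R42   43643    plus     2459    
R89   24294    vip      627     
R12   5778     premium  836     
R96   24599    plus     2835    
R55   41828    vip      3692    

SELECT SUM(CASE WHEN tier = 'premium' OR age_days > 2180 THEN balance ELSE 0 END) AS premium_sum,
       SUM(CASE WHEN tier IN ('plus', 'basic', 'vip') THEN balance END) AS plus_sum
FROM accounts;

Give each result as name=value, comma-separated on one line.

[premium_sum: tier = 'premium' OR age_days > 2180]
acct=R57: ✗
acct=R49: ✓ → 16136
acct=R56: ✓ → 28956
acct=R27: ✗
acct=R94: ✓ → 36626
acct=R65: ✓ → 15096
acct=R42: ✓ → 43643
acct=R89: ✗
acct=R12: ✓ → 5778
acct=R96: ✓ → 24599
acct=R55: ✓ → 41828
premium_sum = 16136 + 28956 + 36626 + 15096 + 43643 + 5778 + 24599 + 41828 = 212662
—
[plus_sum: tier IN ('plus', 'basic', 'vip')]
acct=R57: ✓ → 25392
acct=R49: ✓ → 16136
acct=R56: ✓ → 28956
acct=R27: ✓ → 5642
acct=R94: ✓ → 36626
acct=R65: ✓ → 15096
acct=R42: ✓ → 43643
acct=R89: ✓ → 24294
acct=R12: ✗
acct=R96: ✓ → 24599
acct=R55: ✓ → 41828
plus_sum = 25392 + 16136 + 28956 + 5642 + 36626 + 15096 + 43643 + 24294 + 24599 + 41828 = 262212

premium_sum=212662, plus_sum=262212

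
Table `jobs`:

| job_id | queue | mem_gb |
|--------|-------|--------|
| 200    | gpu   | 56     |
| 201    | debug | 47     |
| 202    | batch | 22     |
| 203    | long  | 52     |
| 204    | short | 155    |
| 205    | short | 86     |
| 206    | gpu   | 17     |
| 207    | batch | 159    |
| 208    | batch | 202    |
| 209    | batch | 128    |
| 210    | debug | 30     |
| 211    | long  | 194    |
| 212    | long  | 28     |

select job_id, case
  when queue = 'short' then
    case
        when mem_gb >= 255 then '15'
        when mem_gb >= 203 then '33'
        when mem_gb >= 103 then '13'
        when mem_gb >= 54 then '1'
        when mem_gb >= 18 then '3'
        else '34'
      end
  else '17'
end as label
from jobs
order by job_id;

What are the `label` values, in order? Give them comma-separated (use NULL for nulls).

17, 17, 17, 17, 13, 1, 17, 17, 17, 17, 17, 17, 17

job_id=200: queue='gpu' → outer ELSE → 17
job_id=201: queue='debug' → outer ELSE → 17
job_id=202: queue='batch' → outer ELSE → 17
job_id=203: queue='long' → outer ELSE → 17
job_id=204: queue='short' → inner[mem_gb >= 103] → 13
job_id=205: queue='short' → inner[mem_gb >= 54] → 1
job_id=206: queue='gpu' → outer ELSE → 17
job_id=207: queue='batch' → outer ELSE → 17
job_id=208: queue='batch' → outer ELSE → 17
job_id=209: queue='batch' → outer ELSE → 17
job_id=210: queue='debug' → outer ELSE → 17
job_id=211: queue='long' → outer ELSE → 17
job_id=212: queue='long' → outer ELSE → 17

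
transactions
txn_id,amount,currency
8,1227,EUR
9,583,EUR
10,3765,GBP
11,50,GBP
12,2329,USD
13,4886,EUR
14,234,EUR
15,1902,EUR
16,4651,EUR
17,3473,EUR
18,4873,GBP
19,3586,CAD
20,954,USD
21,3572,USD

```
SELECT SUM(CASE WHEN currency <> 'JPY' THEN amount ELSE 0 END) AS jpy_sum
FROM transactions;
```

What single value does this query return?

36085

txn_id=8: ✓ → 1227
txn_id=9: ✓ → 583
txn_id=10: ✓ → 3765
txn_id=11: ✓ → 50
txn_id=12: ✓ → 2329
txn_id=13: ✓ → 4886
txn_id=14: ✓ → 234
txn_id=15: ✓ → 1902
txn_id=16: ✓ → 4651
txn_id=17: ✓ → 3473
txn_id=18: ✓ → 4873
txn_id=19: ✓ → 3586
txn_id=20: ✓ → 954
txn_id=21: ✓ → 3572
jpy_sum = 1227 + 583 + 3765 + 50 + 2329 + 4886 + 234 + 1902 + 4651 + 3473 + 4873 + 3586 + 954 + 3572 = 36085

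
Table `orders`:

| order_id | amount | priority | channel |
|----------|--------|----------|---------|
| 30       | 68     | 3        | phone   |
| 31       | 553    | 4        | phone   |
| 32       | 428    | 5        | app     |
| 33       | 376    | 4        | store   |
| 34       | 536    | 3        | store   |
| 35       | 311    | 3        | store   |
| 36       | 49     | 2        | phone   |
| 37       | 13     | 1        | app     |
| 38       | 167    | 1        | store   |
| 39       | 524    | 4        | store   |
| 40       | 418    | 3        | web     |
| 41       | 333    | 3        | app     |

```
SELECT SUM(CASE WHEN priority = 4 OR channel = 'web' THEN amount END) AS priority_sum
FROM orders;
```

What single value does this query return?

order_id=30: ✗
order_id=31: ✓ → 553
order_id=32: ✗
order_id=33: ✓ → 376
order_id=34: ✗
order_id=35: ✗
order_id=36: ✗
order_id=37: ✗
order_id=38: ✗
order_id=39: ✓ → 524
order_id=40: ✓ → 418
order_id=41: ✗
priority_sum = 553 + 376 + 524 + 418 = 1871

1871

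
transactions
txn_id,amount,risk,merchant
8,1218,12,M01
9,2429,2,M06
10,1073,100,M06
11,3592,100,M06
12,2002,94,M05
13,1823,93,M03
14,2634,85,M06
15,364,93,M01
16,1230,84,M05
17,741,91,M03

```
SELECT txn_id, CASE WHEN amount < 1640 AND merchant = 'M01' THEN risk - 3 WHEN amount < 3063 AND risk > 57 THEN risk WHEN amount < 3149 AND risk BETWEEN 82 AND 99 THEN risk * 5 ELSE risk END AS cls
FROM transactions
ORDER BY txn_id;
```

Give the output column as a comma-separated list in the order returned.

9, 2, 100, 100, 94, 93, 85, 90, 84, 91

txn_id=8: amount < 1640 AND merchant = 'M01' → 9
txn_id=9: ELSE → 2
txn_id=10: amount < 3063 AND risk > 57 → 100
txn_id=11: ELSE → 100
txn_id=12: amount < 3063 AND risk > 57 → 94
txn_id=13: amount < 3063 AND risk > 57 → 93
txn_id=14: amount < 3063 AND risk > 57 → 85
txn_id=15: amount < 1640 AND merchant = 'M01' → 90
txn_id=16: amount < 3063 AND risk > 57 → 84
txn_id=17: amount < 3063 AND risk > 57 → 91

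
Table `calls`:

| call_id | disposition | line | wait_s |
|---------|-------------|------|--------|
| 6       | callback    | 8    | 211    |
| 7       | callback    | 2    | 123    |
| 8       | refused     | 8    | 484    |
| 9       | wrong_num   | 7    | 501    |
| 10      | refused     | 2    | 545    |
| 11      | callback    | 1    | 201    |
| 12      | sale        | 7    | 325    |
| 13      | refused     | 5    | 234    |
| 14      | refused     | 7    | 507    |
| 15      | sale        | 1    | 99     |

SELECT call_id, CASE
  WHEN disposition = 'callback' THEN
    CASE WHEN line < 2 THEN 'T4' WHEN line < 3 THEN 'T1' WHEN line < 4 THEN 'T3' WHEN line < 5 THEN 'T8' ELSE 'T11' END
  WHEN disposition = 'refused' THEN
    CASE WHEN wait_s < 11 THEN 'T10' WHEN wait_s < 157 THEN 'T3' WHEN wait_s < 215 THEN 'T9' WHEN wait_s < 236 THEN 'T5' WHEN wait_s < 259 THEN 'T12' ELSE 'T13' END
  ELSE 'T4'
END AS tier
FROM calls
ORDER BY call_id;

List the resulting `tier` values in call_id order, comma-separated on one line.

call_id=6: disposition='callback' → inner[ELSE] → T11
call_id=7: disposition='callback' → inner[line < 3] → T1
call_id=8: disposition='refused' → inner[ELSE] → T13
call_id=9: disposition='wrong_num' → outer ELSE → T4
call_id=10: disposition='refused' → inner[ELSE] → T13
call_id=11: disposition='callback' → inner[line < 2] → T4
call_id=12: disposition='sale' → outer ELSE → T4
call_id=13: disposition='refused' → inner[wait_s < 236] → T5
call_id=14: disposition='refused' → inner[ELSE] → T13
call_id=15: disposition='sale' → outer ELSE → T4

T11, T1, T13, T4, T13, T4, T4, T5, T13, T4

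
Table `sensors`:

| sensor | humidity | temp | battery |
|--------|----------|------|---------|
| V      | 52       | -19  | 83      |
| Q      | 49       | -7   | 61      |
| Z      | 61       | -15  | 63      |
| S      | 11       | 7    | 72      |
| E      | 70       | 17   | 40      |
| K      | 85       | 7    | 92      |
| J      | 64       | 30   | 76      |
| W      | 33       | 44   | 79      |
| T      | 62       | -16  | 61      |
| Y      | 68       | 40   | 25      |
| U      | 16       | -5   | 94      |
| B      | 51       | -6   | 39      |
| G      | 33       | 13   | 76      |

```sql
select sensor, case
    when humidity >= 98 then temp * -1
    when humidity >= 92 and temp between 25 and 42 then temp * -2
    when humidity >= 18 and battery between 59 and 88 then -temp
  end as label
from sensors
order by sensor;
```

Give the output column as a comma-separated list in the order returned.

sensor=B: (no match → NULL) → NULL
sensor=E: (no match → NULL) → NULL
sensor=G: humidity >= 18 and battery between 59 and 88 → -13
sensor=J: humidity >= 18 and battery between 59 and 88 → -30
sensor=K: (no match → NULL) → NULL
sensor=Q: humidity >= 18 and battery between 59 and 88 → 7
sensor=S: (no match → NULL) → NULL
sensor=T: humidity >= 18 and battery between 59 and 88 → 16
sensor=U: (no match → NULL) → NULL
sensor=V: humidity >= 18 and battery between 59 and 88 → 19
sensor=W: humidity >= 18 and battery between 59 and 88 → -44
sensor=Y: (no match → NULL) → NULL
sensor=Z: humidity >= 18 and battery between 59 and 88 → 15

NULL, NULL, -13, -30, NULL, 7, NULL, 16, NULL, 19, -44, NULL, 15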